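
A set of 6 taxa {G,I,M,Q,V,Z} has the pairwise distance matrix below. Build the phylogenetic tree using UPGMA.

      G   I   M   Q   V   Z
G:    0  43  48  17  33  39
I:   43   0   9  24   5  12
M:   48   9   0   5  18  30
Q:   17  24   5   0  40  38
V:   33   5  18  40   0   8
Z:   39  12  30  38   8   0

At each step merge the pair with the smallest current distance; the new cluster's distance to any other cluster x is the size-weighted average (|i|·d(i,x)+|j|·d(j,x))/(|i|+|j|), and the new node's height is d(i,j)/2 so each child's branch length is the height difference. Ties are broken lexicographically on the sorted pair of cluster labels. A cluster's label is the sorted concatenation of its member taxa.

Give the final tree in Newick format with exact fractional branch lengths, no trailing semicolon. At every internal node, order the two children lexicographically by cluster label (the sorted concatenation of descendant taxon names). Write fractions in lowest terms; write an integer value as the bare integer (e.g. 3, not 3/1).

(G:18,(((I:5/2,V:5/2):5/2,Z:5):33/4,(M:5/2,Q:5/2):43/4):19/4)

iteration 1: select I,V (d=5); attach at lengths (5/2, 5/2); label the merged cluster IV
  updated: d(G,IV)=38, d(IV,M)=27/2, d(IV,Q)=32, d(IV,Z)=10
iteration 2: select M,Q (d=5); attach at lengths (5/2, 5/2); label the merged cluster MQ
  updated: d(G,MQ)=65/2, d(IV,MQ)=91/4, d(MQ,Z)=34
iteration 3: select IV,Z (d=10); attach at lengths (5/2, 5); label the merged cluster IVZ
  updated: d(G,IVZ)=115/3, d(IVZ,MQ)=53/2
iteration 4: select IVZ,MQ (d=53/2); attach at lengths (33/4, 43/4); label the merged cluster IMQVZ
  updated: d(G,IMQVZ)=36
iteration 5: select G,IMQVZ (d=36); attach at lengths (18, 19/4); label the merged cluster GIMQVZ
final tree: (G:18,(((I:5/2,V:5/2):5/2,Z:5):33/4,(M:5/2,Q:5/2):43/4):19/4)
total length: 237/4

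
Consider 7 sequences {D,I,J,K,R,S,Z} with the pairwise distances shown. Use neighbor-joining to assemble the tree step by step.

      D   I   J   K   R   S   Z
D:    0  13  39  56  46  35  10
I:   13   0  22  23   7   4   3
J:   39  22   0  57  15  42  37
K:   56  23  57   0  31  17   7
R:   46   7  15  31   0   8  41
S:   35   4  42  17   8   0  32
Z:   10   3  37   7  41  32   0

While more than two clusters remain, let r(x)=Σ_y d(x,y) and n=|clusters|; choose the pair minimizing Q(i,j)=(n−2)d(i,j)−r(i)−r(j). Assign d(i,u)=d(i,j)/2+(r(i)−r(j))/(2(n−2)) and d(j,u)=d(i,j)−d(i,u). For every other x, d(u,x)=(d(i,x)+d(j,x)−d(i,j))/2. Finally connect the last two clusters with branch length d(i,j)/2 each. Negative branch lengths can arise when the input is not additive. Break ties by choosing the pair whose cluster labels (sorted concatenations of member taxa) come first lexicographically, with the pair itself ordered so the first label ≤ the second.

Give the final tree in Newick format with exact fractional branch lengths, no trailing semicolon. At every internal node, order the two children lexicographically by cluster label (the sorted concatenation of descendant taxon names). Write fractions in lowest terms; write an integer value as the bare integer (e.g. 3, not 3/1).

(((D:287/16,(K:48/5,Z:-13/5):185/16):53/16,I:-109/16):57/32,((J:113/8,R:7/8):65/6,S:20/3):57/32)

step 1: merge (K,Z) at d=7, Q=-286; branch lengths K→48/5, Z→-13/5; new cluster KZ
  updated: d(D,KZ)=59/2, d(I,KZ)=19/2, d(J,KZ)=87/2, d(KZ,R)=65/2, d(KZ,S)=21
step 2: merge (J,R) at d=15, Q=-210; branch lengths J→113/8, R→7/8; new cluster JR
  updated: d(D,JR)=35, d(I,JR)=7, d(JR,KZ)=61/2, d(JR,S)=35/2
step 3: merge (JR,S) at d=35/2, Q=-115; branch lengths JR→65/6, S→20/3; new cluster JRS
  updated: d(D,JRS)=105/4, d(I,JRS)=-13/4, d(JRS,KZ)=17
step 4: merge (D,KZ) at d=59/2, Q=-263/4; branch lengths D→287/16, KZ→185/16; new cluster DKZ
  updated: d(DKZ,I)=-7/2, d(DKZ,JRS)=55/8
step 5: merge (DKZ,I) at d=-7/2, Q=-1/8; branch lengths DKZ→53/16, I→-109/16; new cluster DIKZ
  updated: d(DIKZ,JRS)=57/16
step 6: merge (DIKZ,JRS) at d=57/16; branch lengths DIKZ→57/32, JRS→57/32; new cluster DIJKRSZ
final tree: (((D:287/16,(K:48/5,Z:-13/5):185/16):53/16,I:-109/16):57/32,((J:113/8,R:7/8):65/6,S:20/3):57/32)
total length: 1105/16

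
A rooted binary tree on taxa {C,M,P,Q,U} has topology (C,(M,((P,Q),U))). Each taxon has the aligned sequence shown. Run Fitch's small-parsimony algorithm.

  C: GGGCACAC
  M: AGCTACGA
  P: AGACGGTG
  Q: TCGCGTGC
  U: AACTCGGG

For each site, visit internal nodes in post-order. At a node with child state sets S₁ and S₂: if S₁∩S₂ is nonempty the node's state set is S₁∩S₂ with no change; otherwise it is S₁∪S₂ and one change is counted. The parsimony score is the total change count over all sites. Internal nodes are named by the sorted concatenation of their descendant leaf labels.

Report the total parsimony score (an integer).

site 0, node PQ: P={A} ∪ Q={T} → {A,T} (+1)
site 0, node PQU: PQ={A,T} ∩ U={A} → {A} (+0)
site 0, node MPQU: M={A} ∩ PQU={A} → {A} (+0)
site 0, node CMPQU: C={G} ∪ MPQU={A} → {A,G} (+1)
site 1, node PQ: P={G} ∪ Q={C} → {C,G} (+1)
site 1, node PQU: PQ={C,G} ∪ U={A} → {A,C,G} (+1)
site 1, node MPQU: M={G} ∩ PQU={A,C,G} → {G} (+0)
site 1, node CMPQU: C={G} ∩ MPQU={G} → {G} (+0)
site 2, node PQ: P={A} ∪ Q={G} → {A,G} (+1)
site 2, node PQU: PQ={A,G} ∪ U={C} → {A,C,G} (+1)
site 2, node MPQU: M={C} ∩ PQU={A,C,G} → {C} (+0)
site 2, node CMPQU: C={G} ∪ MPQU={C} → {C,G} (+1)
site 3, node PQ: P={C} ∩ Q={C} → {C} (+0)
site 3, node PQU: PQ={C} ∪ U={T} → {C,T} (+1)
site 3, node MPQU: M={T} ∩ PQU={C,T} → {T} (+0)
site 3, node CMPQU: C={C} ∪ MPQU={T} → {C,T} (+1)
site 4, node PQ: P={G} ∩ Q={G} → {G} (+0)
site 4, node PQU: PQ={G} ∪ U={C} → {C,G} (+1)
site 4, node MPQU: M={A} ∪ PQU={C,G} → {A,C,G} (+1)
site 4, node CMPQU: C={A} ∩ MPQU={A,C,G} → {A} (+0)
site 5, node PQ: P={G} ∪ Q={T} → {G,T} (+1)
site 5, node PQU: PQ={G,T} ∩ U={G} → {G} (+0)
site 5, node MPQU: M={C} ∪ PQU={G} → {C,G} (+1)
site 5, node CMPQU: C={C} ∩ MPQU={C,G} → {C} (+0)
site 6, node PQ: P={T} ∪ Q={G} → {G,T} (+1)
site 6, node PQU: PQ={G,T} ∩ U={G} → {G} (+0)
site 6, node MPQU: M={G} ∩ PQU={G} → {G} (+0)
site 6, node CMPQU: C={A} ∪ MPQU={G} → {A,G} (+1)
site 7, node PQ: P={G} ∪ Q={C} → {C,G} (+1)
site 7, node PQU: PQ={C,G} ∩ U={G} → {G} (+0)
site 7, node MPQU: M={A} ∪ PQU={G} → {A,G} (+1)
site 7, node CMPQU: C={C} ∪ MPQU={A,G} → {A,C,G} (+1)
per-site changes: [2, 2, 3, 2, 2, 2, 2, 3]; total = 18

18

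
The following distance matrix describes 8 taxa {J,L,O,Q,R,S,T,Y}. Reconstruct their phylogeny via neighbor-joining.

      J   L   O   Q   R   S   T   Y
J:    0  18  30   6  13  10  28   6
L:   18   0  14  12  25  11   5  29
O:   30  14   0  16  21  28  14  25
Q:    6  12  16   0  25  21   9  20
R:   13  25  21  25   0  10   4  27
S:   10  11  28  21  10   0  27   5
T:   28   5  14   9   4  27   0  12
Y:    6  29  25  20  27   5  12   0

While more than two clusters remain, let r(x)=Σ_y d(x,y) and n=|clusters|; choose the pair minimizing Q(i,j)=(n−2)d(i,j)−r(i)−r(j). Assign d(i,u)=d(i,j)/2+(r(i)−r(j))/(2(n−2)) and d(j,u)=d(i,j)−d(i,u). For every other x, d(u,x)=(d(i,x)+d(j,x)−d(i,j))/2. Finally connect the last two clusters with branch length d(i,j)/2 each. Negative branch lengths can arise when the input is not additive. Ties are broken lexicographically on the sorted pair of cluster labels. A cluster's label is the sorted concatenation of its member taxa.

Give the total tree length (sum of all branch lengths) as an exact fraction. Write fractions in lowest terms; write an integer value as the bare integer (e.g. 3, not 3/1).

step 1: merge (S,Y) at d=5, Q=-206; branch lengths S→3/2, Y→7/2; new cluster SY
  updated: d(J,SY)=11/2, d(L,SY)=35/2, d(O,SY)=24, d(Q,SY)=18, d(R,SY)=16, d(SY,T)=17
step 2: merge (J,SY) at d=11/2, Q=-171; branch lengths J→3, SY→5/2; new cluster JSY
  updated: d(JSY,L)=15, d(JSY,O)=97/4, d(JSY,Q)=37/4, d(JSY,R)=47/4, d(JSY,T)=79/4
step 3: merge (R,T) at d=4, Q=-245/2; branch lengths R→51/8, T→-19/8; new cluster RT
  updated: d(JSY,RT)=55/4, d(L,RT)=13, d(O,RT)=31/2, d(Q,RT)=15
step 4: merge (JSY,Q) at d=37/4, Q=-347/4; branch lengths JSY→151/24, Q→71/24; new cluster JQSY
  updated: d(JQSY,L)=71/8, d(JQSY,O)=31/2, d(JQSY,RT)=39/4
step 5: merge (JQSY,RT) at d=39/4, Q=-423/8; branch lengths JQSY→123/32, RT→189/32; new cluster JQRSTY
  updated: d(JQRSTY,L)=97/16, d(JQRSTY,O)=85/8
step 6: merge (JQRSTY,L) at d=97/16, Q=-491/16; branch lengths JQRSTY→43/32, L→151/32; new cluster JLQRSTY
  updated: d(JLQRSTY,O)=297/32
step 7: merge (JLQRSTY,O) at d=297/32; branch lengths JLQRSTY→297/64, O→297/64; new cluster JLOQRSTY
final tree: (((((J:3,(S:3/2,Y:7/2):5/2):151/24,Q:71/24):123/32,(R:51/8,T:-19/8):189/32):43/32,L:151/32):297/64,O:297/64)
total length: 1563/32

1563/32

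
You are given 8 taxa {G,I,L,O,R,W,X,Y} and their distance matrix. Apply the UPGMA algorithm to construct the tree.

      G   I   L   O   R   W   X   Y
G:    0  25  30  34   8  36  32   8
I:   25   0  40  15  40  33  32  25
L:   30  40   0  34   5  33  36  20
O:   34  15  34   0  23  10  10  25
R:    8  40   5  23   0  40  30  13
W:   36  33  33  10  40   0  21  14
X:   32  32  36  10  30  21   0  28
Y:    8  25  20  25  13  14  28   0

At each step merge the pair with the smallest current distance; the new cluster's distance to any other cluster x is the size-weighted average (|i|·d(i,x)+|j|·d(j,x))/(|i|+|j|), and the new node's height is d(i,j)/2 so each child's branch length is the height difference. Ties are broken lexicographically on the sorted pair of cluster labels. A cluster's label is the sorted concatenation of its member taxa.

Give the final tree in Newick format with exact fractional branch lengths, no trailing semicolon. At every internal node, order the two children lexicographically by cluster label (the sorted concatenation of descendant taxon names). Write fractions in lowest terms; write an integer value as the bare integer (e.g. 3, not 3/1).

(((G:4,Y:4):39/8,(L:5/2,R:5/2):51/8):211/32,(I:40/3,((O:5,W:5):11/4,X:31/4):67/12):205/96)

1. join L+R (d=5) ⇒ LR; edges |L|=5/2, |R|=5/2
  updated: d(G,LR)=19, d(I,LR)=40, d(LR,O)=57/2, d(LR,W)=73/2, d(LR,X)=33, d(LR,Y)=33/2
2. join G+Y (d=8) ⇒ GY; edges |G|=4, |Y|=4
  updated: d(GY,I)=25, d(GY,LR)=71/4, d(GY,O)=59/2, d(GY,W)=25, d(GY,X)=30
3. join O+W (d=10) ⇒ OW; edges |O|=5, |W|=5
  updated: d(GY,OW)=109/4, d(I,OW)=24, d(LR,OW)=65/2, d(OW,X)=31/2
4. join OW+X (d=31/2) ⇒ OWX; edges |OW|=11/4, |X|=31/4
  updated: d(GY,OWX)=169/6, d(I,OWX)=80/3, d(LR,OWX)=98/3
5. join GY+LR (d=71/4) ⇒ GLRY; edges |GY|=39/8, |LR|=51/8
  updated: d(GLRY,I)=65/2, d(GLRY,OWX)=365/12
6. join I+OWX (d=80/3) ⇒ IOWX; edges |I|=40/3, |OWX|=67/12
  updated: d(GLRY,IOWX)=495/16
7. join GLRY+IOWX (d=495/16) ⇒ GILORWXY; edges |GLRY|=211/32, |IOWX|=205/96
final tree: (((G:4,Y:4):39/8,(L:5/2,R:5/2):51/8):211/32,(I:40/3,((O:5,W:5):11/4,X:31/4):67/12):205/96)
total length: 3475/48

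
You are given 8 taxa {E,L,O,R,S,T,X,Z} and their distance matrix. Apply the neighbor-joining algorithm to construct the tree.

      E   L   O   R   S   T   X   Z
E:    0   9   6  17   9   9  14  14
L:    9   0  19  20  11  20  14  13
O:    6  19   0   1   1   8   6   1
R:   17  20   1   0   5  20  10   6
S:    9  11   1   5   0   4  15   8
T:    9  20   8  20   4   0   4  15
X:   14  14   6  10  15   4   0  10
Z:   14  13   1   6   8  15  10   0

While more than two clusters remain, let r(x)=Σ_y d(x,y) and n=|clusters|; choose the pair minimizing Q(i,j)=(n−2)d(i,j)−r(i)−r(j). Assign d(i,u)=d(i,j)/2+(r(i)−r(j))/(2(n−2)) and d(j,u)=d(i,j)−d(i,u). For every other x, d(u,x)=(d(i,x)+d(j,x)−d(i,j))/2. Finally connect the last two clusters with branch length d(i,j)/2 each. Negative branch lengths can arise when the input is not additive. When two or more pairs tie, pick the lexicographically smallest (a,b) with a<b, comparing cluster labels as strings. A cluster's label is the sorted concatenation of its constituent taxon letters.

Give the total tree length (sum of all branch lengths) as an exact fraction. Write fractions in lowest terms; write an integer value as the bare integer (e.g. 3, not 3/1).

961/32

step 1: merge (E,L) at d=9, Q=-130; branch lengths E→13/6, L→41/6; new cluster EL
  updated: d(EL,O)=8, d(EL,R)=14, d(EL,S)=11/2, d(EL,T)=10, d(EL,X)=19/2, d(EL,Z)=9
step 2: merge (T,X) at d=4, Q=-191/2; branch lengths T→53/20, X→27/20; new cluster TX
  updated: d(EL,TX)=31/4, d(O,TX)=5, d(R,TX)=13, d(S,TX)=15/2, d(TX,Z)=21/2
step 3: merge (EL,TX) at d=31/4, Q=-57; branch lengths EL→63/16, TX→61/16; new cluster ELTX
  updated: d(ELTX,O)=21/8, d(ELTX,R)=77/8, d(ELTX,S)=21/8, d(ELTX,Z)=47/8
step 4: merge (ELTX,S) at d=21/8, Q=-59/2; branch lengths ELTX→2, S→5/8; new cluster ELSTX
  updated: d(ELSTX,O)=1/2, d(ELSTX,R)=6, d(ELSTX,Z)=45/8
step 5: merge (ELSTX,O) at d=1/2, Q=-109/8; branch lengths ELSTX→85/32, O→-69/32; new cluster ELOSTX
  updated: d(ELOSTX,R)=13/4, d(ELOSTX,Z)=49/16
step 6: merge (ELOSTX,R) at d=13/4, Q=-197/16; branch lengths ELOSTX→5/32, R→99/32; new cluster ELORSTX
  updated: d(ELORSTX,Z)=93/32
step 7: merge (ELORSTX,Z) at d=93/32; branch lengths ELORSTX→93/64, Z→93/64; new cluster ELORSTXZ
final tree: ((((((E:13/6,L:41/6):63/16,(T:53/20,X:27/20):61/16):2,S:5/8):85/32,O:-69/32):5/32,R:99/32):93/64,Z:93/64)
total length: 961/32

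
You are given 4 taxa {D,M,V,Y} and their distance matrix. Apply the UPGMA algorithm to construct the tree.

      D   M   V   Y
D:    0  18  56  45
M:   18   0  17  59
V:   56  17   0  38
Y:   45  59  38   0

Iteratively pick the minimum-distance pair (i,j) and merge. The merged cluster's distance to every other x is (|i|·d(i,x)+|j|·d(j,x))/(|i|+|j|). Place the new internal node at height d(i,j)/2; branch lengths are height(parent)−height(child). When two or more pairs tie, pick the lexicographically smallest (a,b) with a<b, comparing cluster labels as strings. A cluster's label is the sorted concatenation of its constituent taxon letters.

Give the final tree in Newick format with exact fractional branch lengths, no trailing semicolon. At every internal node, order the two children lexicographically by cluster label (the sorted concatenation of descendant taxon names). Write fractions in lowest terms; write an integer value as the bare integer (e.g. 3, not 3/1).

((D:37/2,(M:17/2,V:17/2):10):31/6,Y:71/3)

step 1: merge (M,V) at d=17; branch lengths M→17/2, V→17/2; new cluster MV
  updated: d(D,MV)=37, d(MV,Y)=97/2
step 2: merge (D,MV) at d=37; branch lengths D→37/2, MV→10; new cluster DMV
  updated: d(DMV,Y)=142/3
step 3: merge (DMV,Y) at d=142/3; branch lengths DMV→31/6, Y→71/3; new cluster DMVY
final tree: ((D:37/2,(M:17/2,V:17/2):10):31/6,Y:71/3)
total length: 223/3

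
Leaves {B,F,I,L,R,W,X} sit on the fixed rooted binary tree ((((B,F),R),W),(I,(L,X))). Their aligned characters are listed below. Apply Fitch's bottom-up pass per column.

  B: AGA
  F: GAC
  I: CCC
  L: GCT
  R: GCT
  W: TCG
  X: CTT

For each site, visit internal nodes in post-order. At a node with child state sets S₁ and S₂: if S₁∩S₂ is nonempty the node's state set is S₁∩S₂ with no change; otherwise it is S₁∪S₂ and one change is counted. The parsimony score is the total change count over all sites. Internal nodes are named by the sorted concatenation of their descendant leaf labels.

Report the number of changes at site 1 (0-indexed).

3

site 0, node BF: B={A} ∪ F={G} → {A,G} (+1)
site 0, node BFR: BF={A,G} ∩ R={G} → {G} (+0)
site 0, node BFRW: BFR={G} ∪ W={T} → {G,T} (+1)
site 0, node LX: L={G} ∪ X={C} → {C,G} (+1)
site 0, node ILX: I={C} ∩ LX={C,G} → {C} (+0)
site 0, node BFILRWX: BFRW={G,T} ∪ ILX={C} → {C,G,T} (+1)
site 1, node BF: B={G} ∪ F={A} → {A,G} (+1)
site 1, node BFR: BF={A,G} ∪ R={C} → {A,C,G} (+1)
site 1, node BFRW: BFR={A,C,G} ∩ W={C} → {C} (+0)
site 1, node LX: L={C} ∪ X={T} → {C,T} (+1)
site 1, node ILX: I={C} ∩ LX={C,T} → {C} (+0)
site 1, node BFILRWX: BFRW={C} ∩ ILX={C} → {C} (+0)
site 2, node BF: B={A} ∪ F={C} → {A,C} (+1)
site 2, node BFR: BF={A,C} ∪ R={T} → {A,C,T} (+1)
site 2, node BFRW: BFR={A,C,T} ∪ W={G} → {A,C,G,T} (+1)
site 2, node LX: L={T} ∩ X={T} → {T} (+0)
site 2, node ILX: I={C} ∪ LX={T} → {C,T} (+1)
site 2, node BFILRWX: BFRW={A,C,G,T} ∩ ILX={C,T} → {C,T} (+0)
per-site changes: [4, 3, 4]; total = 11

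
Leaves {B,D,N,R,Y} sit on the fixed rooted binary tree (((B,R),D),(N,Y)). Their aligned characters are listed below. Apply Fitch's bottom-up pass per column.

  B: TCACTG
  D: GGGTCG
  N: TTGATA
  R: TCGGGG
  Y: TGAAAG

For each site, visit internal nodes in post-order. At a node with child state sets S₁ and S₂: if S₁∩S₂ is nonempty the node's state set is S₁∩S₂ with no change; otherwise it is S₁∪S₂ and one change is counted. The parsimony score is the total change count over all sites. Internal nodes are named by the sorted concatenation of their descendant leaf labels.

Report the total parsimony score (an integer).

site 0, node BR: B={T} ∩ R={T} → {T} (+0)
site 0, node BDR: BR={T} ∪ D={G} → {G,T} (+1)
site 0, node NY: N={T} ∩ Y={T} → {T} (+0)
site 0, node BDNRY: BDR={G,T} ∩ NY={T} → {T} (+0)
site 1, node BR: B={C} ∩ R={C} → {C} (+0)
site 1, node BDR: BR={C} ∪ D={G} → {C,G} (+1)
site 1, node NY: N={T} ∪ Y={G} → {G,T} (+1)
site 1, node BDNRY: BDR={C,G} ∩ NY={G,T} → {G} (+0)
site 2, node BR: B={A} ∪ R={G} → {A,G} (+1)
site 2, node BDR: BR={A,G} ∩ D={G} → {G} (+0)
site 2, node NY: N={G} ∪ Y={A} → {A,G} (+1)
site 2, node BDNRY: BDR={G} ∩ NY={A,G} → {G} (+0)
site 3, node BR: B={C} ∪ R={G} → {C,G} (+1)
site 3, node BDR: BR={C,G} ∪ D={T} → {C,G,T} (+1)
site 3, node NY: N={A} ∩ Y={A} → {A} (+0)
site 3, node BDNRY: BDR={C,G,T} ∪ NY={A} → {A,C,G,T} (+1)
site 4, node BR: B={T} ∪ R={G} → {G,T} (+1)
site 4, node BDR: BR={G,T} ∪ D={C} → {C,G,T} (+1)
site 4, node NY: N={T} ∪ Y={A} → {A,T} (+1)
site 4, node BDNRY: BDR={C,G,T} ∩ NY={A,T} → {T} (+0)
site 5, node BR: B={G} ∩ R={G} → {G} (+0)
site 5, node BDR: BR={G} ∩ D={G} → {G} (+0)
site 5, node NY: N={A} ∪ Y={G} → {A,G} (+1)
site 5, node BDNRY: BDR={G} ∩ NY={A,G} → {G} (+0)
per-site changes: [1, 2, 2, 3, 3, 1]; total = 12

12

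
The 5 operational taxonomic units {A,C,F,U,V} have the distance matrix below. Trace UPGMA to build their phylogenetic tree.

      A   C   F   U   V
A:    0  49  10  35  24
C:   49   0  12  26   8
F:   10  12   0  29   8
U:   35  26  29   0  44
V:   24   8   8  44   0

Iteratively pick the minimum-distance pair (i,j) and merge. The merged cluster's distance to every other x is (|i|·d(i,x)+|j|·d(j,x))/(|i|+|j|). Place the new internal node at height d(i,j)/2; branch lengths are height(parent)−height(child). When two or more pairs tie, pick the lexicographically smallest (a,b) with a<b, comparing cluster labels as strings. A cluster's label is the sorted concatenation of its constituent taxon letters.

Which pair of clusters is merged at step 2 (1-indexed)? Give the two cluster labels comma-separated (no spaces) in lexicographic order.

iteration 1: select C,V (d=8); attach at lengths (4, 4); label the merged cluster CV
  updated: d(A,CV)=73/2, d(CV,F)=10, d(CV,U)=35
iteration 2: select A,F (d=10); attach at lengths (5, 5); label the merged cluster AF
  updated: d(AF,CV)=93/4, d(AF,U)=32
iteration 3: select AF,CV (d=93/4); attach at lengths (53/8, 61/8); label the merged cluster ACFV
  updated: d(ACFV,U)=67/2
iteration 4: select ACFV,U (d=67/2); attach at lengths (41/8, 67/4); label the merged cluster ACFUV
final tree: (((A:5,F:5):53/8,(C:4,V:4):61/8):41/8,U:67/4)
total length: 433/8

A,F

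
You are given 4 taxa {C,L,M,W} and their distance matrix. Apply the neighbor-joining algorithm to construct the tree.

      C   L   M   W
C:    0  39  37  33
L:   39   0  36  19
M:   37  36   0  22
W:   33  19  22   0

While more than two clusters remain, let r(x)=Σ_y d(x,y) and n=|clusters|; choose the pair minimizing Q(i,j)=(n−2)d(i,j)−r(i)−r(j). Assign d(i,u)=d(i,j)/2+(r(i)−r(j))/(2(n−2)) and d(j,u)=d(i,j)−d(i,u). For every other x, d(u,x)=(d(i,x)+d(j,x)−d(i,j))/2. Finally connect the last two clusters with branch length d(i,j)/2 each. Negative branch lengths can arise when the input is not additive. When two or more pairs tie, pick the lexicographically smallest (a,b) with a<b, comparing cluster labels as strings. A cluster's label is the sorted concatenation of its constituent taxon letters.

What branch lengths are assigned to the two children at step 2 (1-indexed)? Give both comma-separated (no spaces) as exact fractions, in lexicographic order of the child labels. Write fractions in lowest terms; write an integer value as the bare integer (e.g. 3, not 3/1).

9/2,29/2

step 1: merge (C,M) at d=37, Q=-130; branch lengths C→22, M→15; new cluster CM
  updated: d(CM,L)=19, d(CM,W)=9
step 2: merge (CM,L) at d=19, Q=-47; branch lengths CM→9/2, L→29/2; new cluster CLM
  updated: d(CLM,W)=9/2
step 3: merge (CLM,W) at d=9/2; branch lengths CLM→9/4, W→9/4; new cluster CLMW
final tree: (((C:22,M:15):9/2,L:29/2):9/4,W:9/4)
total length: 121/2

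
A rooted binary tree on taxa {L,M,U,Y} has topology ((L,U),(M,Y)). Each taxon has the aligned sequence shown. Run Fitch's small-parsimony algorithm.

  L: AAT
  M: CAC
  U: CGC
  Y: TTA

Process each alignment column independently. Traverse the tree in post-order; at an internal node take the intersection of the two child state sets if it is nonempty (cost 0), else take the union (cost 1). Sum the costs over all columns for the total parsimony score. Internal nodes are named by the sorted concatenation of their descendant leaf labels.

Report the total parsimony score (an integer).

6

[col 0] LU: children L:{A}, U:{C} ∪→ {A,C}; cost 1
[col 0] MY: children M:{C}, Y:{T} ∪→ {C,T}; cost 1
[col 0] LMUY: children LU:{A,C}, MY:{C,T} ∩→ {C}; cost 0
[col 1] LU: children L:{A}, U:{G} ∪→ {A,G}; cost 1
[col 1] MY: children M:{A}, Y:{T} ∪→ {A,T}; cost 1
[col 1] LMUY: children LU:{A,G}, MY:{A,T} ∩→ {A}; cost 0
[col 2] LU: children L:{T}, U:{C} ∪→ {C,T}; cost 1
[col 2] MY: children M:{C}, Y:{A} ∪→ {A,C}; cost 1
[col 2] LMUY: children LU:{C,T}, MY:{A,C} ∩→ {C}; cost 0
per-site changes: [2, 2, 2]; total = 6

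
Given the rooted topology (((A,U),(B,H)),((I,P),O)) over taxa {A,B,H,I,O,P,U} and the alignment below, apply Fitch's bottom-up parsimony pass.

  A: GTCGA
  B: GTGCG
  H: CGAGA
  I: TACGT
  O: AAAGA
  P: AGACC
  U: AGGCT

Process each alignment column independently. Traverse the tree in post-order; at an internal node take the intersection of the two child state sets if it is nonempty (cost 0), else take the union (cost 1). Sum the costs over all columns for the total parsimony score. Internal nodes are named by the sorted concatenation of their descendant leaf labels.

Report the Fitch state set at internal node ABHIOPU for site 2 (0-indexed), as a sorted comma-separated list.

site 0, node AU: A={G} ∪ U={A} → {A,G} (+1)
site 0, node BH: B={G} ∪ H={C} → {C,G} (+1)
site 0, node ABHU: AU={A,G} ∩ BH={C,G} → {G} (+0)
site 0, node IP: I={T} ∪ P={A} → {A,T} (+1)
site 0, node IOP: IP={A,T} ∩ O={A} → {A} (+0)
site 0, node ABHIOPU: ABHU={G} ∪ IOP={A} → {A,G} (+1)
site 1, node AU: A={T} ∪ U={G} → {G,T} (+1)
site 1, node BH: B={T} ∪ H={G} → {G,T} (+1)
site 1, node ABHU: AU={G,T} ∩ BH={G,T} → {G,T} (+0)
site 1, node IP: I={A} ∪ P={G} → {A,G} (+1)
site 1, node IOP: IP={A,G} ∩ O={A} → {A} (+0)
site 1, node ABHIOPU: ABHU={G,T} ∪ IOP={A} → {A,G,T} (+1)
site 2, node AU: A={C} ∪ U={G} → {C,G} (+1)
site 2, node BH: B={G} ∪ H={A} → {A,G} (+1)
site 2, node ABHU: AU={C,G} ∩ BH={A,G} → {G} (+0)
site 2, node IP: I={C} ∪ P={A} → {A,C} (+1)
site 2, node IOP: IP={A,C} ∩ O={A} → {A} (+0)
site 2, node ABHIOPU: ABHU={G} ∪ IOP={A} → {A,G} (+1)
site 3, node AU: A={G} ∪ U={C} → {C,G} (+1)
site 3, node BH: B={C} ∪ H={G} → {C,G} (+1)
site 3, node ABHU: AU={C,G} ∩ BH={C,G} → {C,G} (+0)
site 3, node IP: I={G} ∪ P={C} → {C,G} (+1)
site 3, node IOP: IP={C,G} ∩ O={G} → {G} (+0)
site 3, node ABHIOPU: ABHU={C,G} ∩ IOP={G} → {G} (+0)
site 4, node AU: A={A} ∪ U={T} → {A,T} (+1)
site 4, node BH: B={G} ∪ H={A} → {A,G} (+1)
site 4, node ABHU: AU={A,T} ∩ BH={A,G} → {A} (+0)
site 4, node IP: I={T} ∪ P={C} → {C,T} (+1)
site 4, node IOP: IP={C,T} ∪ O={A} → {A,C,T} (+1)
site 4, node ABHIOPU: ABHU={A} ∩ IOP={A,C,T} → {A} (+0)
per-site changes: [4, 4, 4, 3, 4]; total = 19

A,G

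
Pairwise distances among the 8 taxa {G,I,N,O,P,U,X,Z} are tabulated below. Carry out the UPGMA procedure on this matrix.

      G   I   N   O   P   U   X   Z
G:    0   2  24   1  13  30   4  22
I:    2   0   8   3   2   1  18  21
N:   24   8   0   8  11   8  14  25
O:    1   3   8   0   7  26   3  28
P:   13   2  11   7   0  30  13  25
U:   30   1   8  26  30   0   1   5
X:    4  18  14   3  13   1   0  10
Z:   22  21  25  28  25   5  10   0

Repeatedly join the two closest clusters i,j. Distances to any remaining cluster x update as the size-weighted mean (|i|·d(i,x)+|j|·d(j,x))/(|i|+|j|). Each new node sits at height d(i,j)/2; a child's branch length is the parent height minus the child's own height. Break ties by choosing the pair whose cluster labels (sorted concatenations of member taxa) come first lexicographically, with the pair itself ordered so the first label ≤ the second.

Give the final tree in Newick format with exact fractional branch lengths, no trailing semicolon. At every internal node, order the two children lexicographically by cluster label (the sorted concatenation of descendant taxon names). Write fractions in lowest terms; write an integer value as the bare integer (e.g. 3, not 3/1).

1. join G+O (d=1) ⇒ GO; edges |G|=1/2, |O|=1/2
  updated: d(GO,I)=5/2, d(GO,N)=16, d(GO,P)=10, d(GO,U)=28, d(GO,X)=7/2, d(GO,Z)=25
2. join I+U (d=1) ⇒ IU; edges |I|=1/2, |U|=1/2
  updated: d(GO,IU)=61/4, d(IU,N)=8, d(IU,P)=16, d(IU,X)=19/2, d(IU,Z)=13
3. join GO+X (d=7/2) ⇒ GOX; edges |GO|=5/4, |X|=7/4
  updated: d(GOX,IU)=40/3, d(GOX,N)=46/3, d(GOX,P)=11, d(GOX,Z)=20
4. join IU+N (d=8) ⇒ INU; edges |IU|=7/2, |N|=4
  updated: d(GOX,INU)=14, d(INU,P)=43/3, d(INU,Z)=17
5. join GOX+P (d=11) ⇒ GOPX; edges |GOX|=15/4, |P|=11/2
  updated: d(GOPX,INU)=169/12, d(GOPX,Z)=85/4
6. join GOPX+INU (d=169/12) ⇒ GINOPUX; edges |GOPX|=37/24, |INU|=73/24
  updated: d(GINOPUX,Z)=136/7
7. join GINOPUX+Z (d=136/7) ⇒ GINOPUXZ; edges |GINOPUX|=449/168, |Z|=68/7
final tree: (((((G:1/2,O:1/2):5/4,X:7/4):15/4,P:11/2):37/24,((I:1/2,U:1/2):7/2,N:4):73/24):449/168,Z:68/7)
total length: 6505/168

(((((G:1/2,O:1/2):5/4,X:7/4):15/4,P:11/2):37/24,((I:1/2,U:1/2):7/2,N:4):73/24):449/168,Z:68/7)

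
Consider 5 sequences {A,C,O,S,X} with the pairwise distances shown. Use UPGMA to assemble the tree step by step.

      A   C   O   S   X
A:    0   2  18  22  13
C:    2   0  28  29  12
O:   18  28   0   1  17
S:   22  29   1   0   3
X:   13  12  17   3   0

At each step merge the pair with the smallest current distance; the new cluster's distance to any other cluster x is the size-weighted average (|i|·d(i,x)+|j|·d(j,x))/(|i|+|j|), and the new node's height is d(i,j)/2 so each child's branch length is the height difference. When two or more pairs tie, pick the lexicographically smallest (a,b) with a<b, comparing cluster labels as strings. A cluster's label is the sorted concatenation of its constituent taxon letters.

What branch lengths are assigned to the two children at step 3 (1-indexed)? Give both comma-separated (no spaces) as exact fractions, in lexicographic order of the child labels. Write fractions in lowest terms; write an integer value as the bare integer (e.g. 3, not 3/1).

1. join O+S (d=1) ⇒ OS; edges |O|=1/2, |S|=1/2
  updated: d(A,OS)=20, d(C,OS)=57/2, d(OS,X)=10
2. join A+C (d=2) ⇒ AC; edges |A|=1, |C|=1
  updated: d(AC,OS)=97/4, d(AC,X)=25/2
3. join OS+X (d=10) ⇒ OSX; edges |OS|=9/2, |X|=5
  updated: d(AC,OSX)=61/3
4. join AC+OSX (d=61/3) ⇒ ACOSX; edges |AC|=55/6, |OSX|=31/6
final tree: ((A:1,C:1):55/6,((O:1/2,S:1/2):9/2,X:5):31/6)
total length: 161/6

9/2,5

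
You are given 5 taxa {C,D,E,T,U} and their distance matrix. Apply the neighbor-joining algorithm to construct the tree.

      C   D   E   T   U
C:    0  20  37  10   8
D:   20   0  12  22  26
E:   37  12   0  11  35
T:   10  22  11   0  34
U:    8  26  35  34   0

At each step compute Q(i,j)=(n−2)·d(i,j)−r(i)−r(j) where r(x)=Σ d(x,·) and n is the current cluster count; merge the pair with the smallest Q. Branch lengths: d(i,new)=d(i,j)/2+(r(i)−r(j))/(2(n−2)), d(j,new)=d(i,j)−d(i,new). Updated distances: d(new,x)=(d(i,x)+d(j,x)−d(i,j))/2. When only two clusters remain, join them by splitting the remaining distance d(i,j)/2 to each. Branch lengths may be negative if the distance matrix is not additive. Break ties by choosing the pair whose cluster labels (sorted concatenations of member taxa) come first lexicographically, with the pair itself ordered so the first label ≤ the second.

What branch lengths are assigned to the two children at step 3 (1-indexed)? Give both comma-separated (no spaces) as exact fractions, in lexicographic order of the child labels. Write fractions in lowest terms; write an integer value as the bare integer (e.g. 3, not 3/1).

iteration 1: select C,U (d=8, Q=-154); attach at lengths (-2/3, 26/3); label the merged cluster CU
  updated: d(CU,D)=19, d(CU,E)=32, d(CU,T)=18
iteration 2: select CU,D (d=19, Q=-84); attach at lengths (27/2, 11/2); label the merged cluster CDU
  updated: d(CDU,E)=25/2, d(CDU,T)=21/2
iteration 3: select CDU,E (d=25/2, Q=-34); attach at lengths (6, 13/2); label the merged cluster CDEU
  updated: d(CDEU,T)=9/2
iteration 4: select CDEU,T (d=9/2); attach at lengths (9/4, 9/4); label the merged cluster CDETU
final tree: ((((C:-2/3,U:26/3):27/2,D:11/2):6,E:13/2):9/4,T:9/4)
total length: 44

6,13/2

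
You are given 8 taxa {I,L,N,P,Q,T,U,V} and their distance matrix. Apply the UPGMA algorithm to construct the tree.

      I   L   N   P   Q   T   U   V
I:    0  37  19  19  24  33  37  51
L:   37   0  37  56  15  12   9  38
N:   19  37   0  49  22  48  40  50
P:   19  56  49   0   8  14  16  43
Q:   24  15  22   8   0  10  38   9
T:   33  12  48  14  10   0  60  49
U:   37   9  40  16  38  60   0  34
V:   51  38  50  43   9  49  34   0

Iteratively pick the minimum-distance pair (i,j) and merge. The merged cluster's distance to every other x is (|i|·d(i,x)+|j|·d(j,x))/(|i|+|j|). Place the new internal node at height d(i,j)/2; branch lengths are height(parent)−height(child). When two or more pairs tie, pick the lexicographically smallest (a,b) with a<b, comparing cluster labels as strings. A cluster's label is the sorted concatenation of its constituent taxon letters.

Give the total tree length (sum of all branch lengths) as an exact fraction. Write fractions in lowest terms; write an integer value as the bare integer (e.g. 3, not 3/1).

step 1: merge (P,Q) at d=8; branch lengths P→4, Q→4; new cluster PQ
  updated: d(I,PQ)=43/2, d(L,PQ)=71/2, d(N,PQ)=71/2, d(PQ,T)=12, d(PQ,U)=27, d(PQ,V)=26
step 2: merge (L,U) at d=9; branch lengths L→9/2, U→9/2; new cluster LU
  updated: d(I,LU)=37, d(LU,N)=77/2, d(LU,PQ)=125/4, d(LU,T)=36, d(LU,V)=36
step 3: merge (PQ,T) at d=12; branch lengths PQ→2, T→6; new cluster PQT
  updated: d(I,PQT)=76/3, d(LU,PQT)=197/6, d(N,PQT)=119/3, d(PQT,V)=101/3
step 4: merge (I,N) at d=19; branch lengths I→19/2, N→19/2; new cluster IN
  updated: d(IN,LU)=151/4, d(IN,PQT)=65/2, d(IN,V)=101/2
step 5: merge (IN,PQT) at d=65/2; branch lengths IN→27/4, PQT→41/4; new cluster INPQT
  updated: d(INPQT,LU)=174/5, d(INPQT,V)=202/5
step 6: merge (INPQT,LU) at d=174/5; branch lengths INPQT→23/20, LU→129/10; new cluster ILNPQTU
  updated: d(ILNPQTU,V)=274/7
step 7: merge (ILNPQTU,V) at d=274/7; branch lengths ILNPQTU→76/35, V→137/7; new cluster ILNPQTUV
final tree: ((((I:19/2,N:19/2):27/4,((P:4,Q:4):2,T:6):41/4):23/20,(L:9/2,U:9/2):129/10):76/35,V:137/7)
total length: 13551/140

13551/140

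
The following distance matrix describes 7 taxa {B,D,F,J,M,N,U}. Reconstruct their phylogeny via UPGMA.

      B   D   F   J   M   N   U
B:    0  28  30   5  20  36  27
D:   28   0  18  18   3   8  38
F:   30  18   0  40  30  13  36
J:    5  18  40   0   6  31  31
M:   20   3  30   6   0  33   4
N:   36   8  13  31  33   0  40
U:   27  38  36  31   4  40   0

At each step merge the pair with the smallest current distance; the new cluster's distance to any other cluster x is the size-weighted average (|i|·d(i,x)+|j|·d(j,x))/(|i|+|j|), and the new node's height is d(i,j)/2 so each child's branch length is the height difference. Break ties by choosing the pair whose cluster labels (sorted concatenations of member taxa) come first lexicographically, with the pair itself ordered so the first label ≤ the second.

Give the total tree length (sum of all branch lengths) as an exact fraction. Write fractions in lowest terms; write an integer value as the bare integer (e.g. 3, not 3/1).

311/5

iteration 1: select D,M (d=3); attach at lengths (3/2, 3/2); label the merged cluster DM
  updated: d(B,DM)=24, d(DM,F)=24, d(DM,J)=12, d(DM,N)=41/2, d(DM,U)=21
iteration 2: select B,J (d=5); attach at lengths (5/2, 5/2); label the merged cluster BJ
  updated: d(BJ,DM)=18, d(BJ,F)=35, d(BJ,N)=67/2, d(BJ,U)=29
iteration 3: select F,N (d=13); attach at lengths (13/2, 13/2); label the merged cluster FN
  updated: d(BJ,FN)=137/4, d(DM,FN)=89/4, d(FN,U)=38
iteration 4: select BJ,DM (d=18); attach at lengths (13/2, 15/2); label the merged cluster BDJM
  updated: d(BDJM,FN)=113/4, d(BDJM,U)=25
iteration 5: select BDJM,U (d=25); attach at lengths (7/2, 25/2); label the merged cluster BDJMU
  updated: d(BDJMU,FN)=151/5
iteration 6: select BDJMU,FN (d=151/5); attach at lengths (13/5, 43/5); label the merged cluster BDFJMNU
final tree: ((((B:5/2,J:5/2):13/2,(D:3/2,M:3/2):15/2):7/2,U:25/2):13/5,(F:13/2,N:13/2):43/5)
total length: 311/5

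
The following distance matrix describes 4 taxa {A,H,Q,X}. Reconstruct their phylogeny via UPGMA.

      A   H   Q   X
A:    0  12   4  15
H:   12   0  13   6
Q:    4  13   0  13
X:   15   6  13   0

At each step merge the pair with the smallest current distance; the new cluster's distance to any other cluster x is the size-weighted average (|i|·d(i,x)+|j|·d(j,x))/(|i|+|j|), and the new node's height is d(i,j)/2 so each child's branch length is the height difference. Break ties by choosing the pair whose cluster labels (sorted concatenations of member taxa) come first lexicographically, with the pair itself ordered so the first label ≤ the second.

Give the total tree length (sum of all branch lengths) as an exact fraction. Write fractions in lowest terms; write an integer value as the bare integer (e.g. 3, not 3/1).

step 1: merge (A,Q) at d=4; branch lengths A→2, Q→2; new cluster AQ
  updated: d(AQ,H)=25/2, d(AQ,X)=14
step 2: merge (H,X) at d=6; branch lengths H→3, X→3; new cluster HX
  updated: d(AQ,HX)=53/4
step 3: merge (AQ,HX) at d=53/4; branch lengths AQ→37/8, HX→29/8; new cluster AHQX
final tree: ((A:2,Q:2):37/8,(H:3,X:3):29/8)
total length: 73/4

73/4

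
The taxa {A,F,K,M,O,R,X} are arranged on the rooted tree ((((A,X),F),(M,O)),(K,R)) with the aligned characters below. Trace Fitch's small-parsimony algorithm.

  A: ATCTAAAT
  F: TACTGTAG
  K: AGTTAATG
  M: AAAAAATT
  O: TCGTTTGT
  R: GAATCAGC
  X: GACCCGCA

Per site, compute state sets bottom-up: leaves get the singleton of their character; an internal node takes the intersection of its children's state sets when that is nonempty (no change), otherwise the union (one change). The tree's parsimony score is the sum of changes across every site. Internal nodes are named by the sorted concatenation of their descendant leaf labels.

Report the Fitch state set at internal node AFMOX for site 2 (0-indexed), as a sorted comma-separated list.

A,C,G

site 0, node AX: A={A} ∪ X={G} → {A,G} (+1)
site 0, node AFX: AX={A,G} ∪ F={T} → {A,G,T} (+1)
site 0, node MO: M={A} ∪ O={T} → {A,T} (+1)
site 0, node AFMOX: AFX={A,G,T} ∩ MO={A,T} → {A,T} (+0)
site 0, node KR: K={A} ∪ R={G} → {A,G} (+1)
site 0, node AFKMORX: AFMOX={A,T} ∩ KR={A,G} → {A} (+0)
site 1, node AX: A={T} ∪ X={A} → {A,T} (+1)
site 1, node AFX: AX={A,T} ∩ F={A} → {A} (+0)
site 1, node MO: M={A} ∪ O={C} → {A,C} (+1)
site 1, node AFMOX: AFX={A} ∩ MO={A,C} → {A} (+0)
site 1, node KR: K={G} ∪ R={A} → {A,G} (+1)
site 1, node AFKMORX: AFMOX={A} ∩ KR={A,G} → {A} (+0)
site 2, node AX: A={C} ∩ X={C} → {C} (+0)
site 2, node AFX: AX={C} ∩ F={C} → {C} (+0)
site 2, node MO: M={A} ∪ O={G} → {A,G} (+1)
site 2, node AFMOX: AFX={C} ∪ MO={A,G} → {A,C,G} (+1)
site 2, node KR: K={T} ∪ R={A} → {A,T} (+1)
site 2, node AFKMORX: AFMOX={A,C,G} ∩ KR={A,T} → {A} (+0)
site 3, node AX: A={T} ∪ X={C} → {C,T} (+1)
site 3, node AFX: AX={C,T} ∩ F={T} → {T} (+0)
site 3, node MO: M={A} ∪ O={T} → {A,T} (+1)
site 3, node AFMOX: AFX={T} ∩ MO={A,T} → {T} (+0)
site 3, node KR: K={T} ∩ R={T} → {T} (+0)
site 3, node AFKMORX: AFMOX={T} ∩ KR={T} → {T} (+0)
site 4, node AX: A={A} ∪ X={C} → {A,C} (+1)
site 4, node AFX: AX={A,C} ∪ F={G} → {A,C,G} (+1)
site 4, node MO: M={A} ∪ O={T} → {A,T} (+1)
site 4, node AFMOX: AFX={A,C,G} ∩ MO={A,T} → {A} (+0)
site 4, node KR: K={A} ∪ R={C} → {A,C} (+1)
site 4, node AFKMORX: AFMOX={A} ∩ KR={A,C} → {A} (+0)
site 5, node AX: A={A} ∪ X={G} → {A,G} (+1)
site 5, node AFX: AX={A,G} ∪ F={T} → {A,G,T} (+1)
site 5, node MO: M={A} ∪ O={T} → {A,T} (+1)
site 5, node AFMOX: AFX={A,G,T} ∩ MO={A,T} → {A,T} (+0)
site 5, node KR: K={A} ∩ R={A} → {A} (+0)
site 5, node AFKMORX: AFMOX={A,T} ∩ KR={A} → {A} (+0)
site 6, node AX: A={A} ∪ X={C} → {A,C} (+1)
site 6, node AFX: AX={A,C} ∩ F={A} → {A} (+0)
site 6, node MO: M={T} ∪ O={G} → {G,T} (+1)
site 6, node AFMOX: AFX={A} ∪ MO={G,T} → {A,G,T} (+1)
site 6, node KR: K={T} ∪ R={G} → {G,T} (+1)
site 6, node AFKMORX: AFMOX={A,G,T} ∩ KR={G,T} → {G,T} (+0)
site 7, node AX: A={T} ∪ X={A} → {A,T} (+1)
site 7, node AFX: AX={A,T} ∪ F={G} → {A,G,T} (+1)
site 7, node MO: M={T} ∩ O={T} → {T} (+0)
site 7, node AFMOX: AFX={A,G,T} ∩ MO={T} → {T} (+0)
site 7, node KR: K={G} ∪ R={C} → {C,G} (+1)
site 7, node AFKMORX: AFMOX={T} ∪ KR={C,G} → {C,G,T} (+1)
per-site changes: [4, 3, 3, 2, 4, 3, 4, 4]; total = 27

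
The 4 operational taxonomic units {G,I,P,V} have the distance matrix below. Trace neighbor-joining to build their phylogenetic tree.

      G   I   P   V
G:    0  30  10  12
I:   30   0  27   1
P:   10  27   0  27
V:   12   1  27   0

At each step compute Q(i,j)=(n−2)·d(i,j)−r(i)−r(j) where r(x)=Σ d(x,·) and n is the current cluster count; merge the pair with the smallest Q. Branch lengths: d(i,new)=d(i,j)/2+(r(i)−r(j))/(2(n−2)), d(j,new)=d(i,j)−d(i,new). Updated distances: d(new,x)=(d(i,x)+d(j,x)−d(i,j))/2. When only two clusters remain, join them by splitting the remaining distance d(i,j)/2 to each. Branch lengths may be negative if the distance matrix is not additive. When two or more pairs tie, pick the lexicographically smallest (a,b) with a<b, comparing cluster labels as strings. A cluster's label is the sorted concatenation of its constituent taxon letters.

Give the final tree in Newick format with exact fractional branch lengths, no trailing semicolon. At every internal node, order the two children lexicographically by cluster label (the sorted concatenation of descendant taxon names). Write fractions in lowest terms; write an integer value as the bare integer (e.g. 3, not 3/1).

(((G:2,P:8):37/2,I:5):-2,V:-2)

step 1: merge (G,P) at d=10, Q=-96; branch lengths G→2, P→8; new cluster GP
  updated: d(GP,I)=47/2, d(GP,V)=29/2
step 2: merge (GP,I) at d=47/2, Q=-39; branch lengths GP→37/2, I→5; new cluster GIP
  updated: d(GIP,V)=-4
step 3: merge (GIP,V) at d=-4; branch lengths GIP→-2, V→-2; new cluster GIPV
final tree: (((G:2,P:8):37/2,I:5):-2,V:-2)
total length: 59/2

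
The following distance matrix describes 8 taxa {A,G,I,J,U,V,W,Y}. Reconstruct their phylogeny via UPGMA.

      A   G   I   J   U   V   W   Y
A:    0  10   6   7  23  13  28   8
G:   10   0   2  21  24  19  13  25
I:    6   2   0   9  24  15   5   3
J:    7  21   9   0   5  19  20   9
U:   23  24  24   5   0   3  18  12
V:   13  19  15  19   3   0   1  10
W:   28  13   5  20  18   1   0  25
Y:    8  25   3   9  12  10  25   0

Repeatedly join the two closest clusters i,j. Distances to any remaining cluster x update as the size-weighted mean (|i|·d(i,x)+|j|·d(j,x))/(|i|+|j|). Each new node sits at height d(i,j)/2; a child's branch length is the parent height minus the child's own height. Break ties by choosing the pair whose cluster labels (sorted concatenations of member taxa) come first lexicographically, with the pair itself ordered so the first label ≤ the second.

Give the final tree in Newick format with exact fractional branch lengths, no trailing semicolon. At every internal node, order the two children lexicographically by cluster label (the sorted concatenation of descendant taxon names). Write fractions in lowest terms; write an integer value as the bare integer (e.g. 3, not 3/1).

step 1: merge (V,W) at d=1; branch lengths V→1/2, W→1/2; new cluster VW
  updated: d(A,VW)=41/2, d(G,VW)=16, d(I,VW)=10, d(J,VW)=39/2, d(U,VW)=21/2, d(VW,Y)=35/2
step 2: merge (G,I) at d=2; branch lengths G→1, I→1; new cluster GI
  updated: d(A,GI)=8, d(GI,J)=15, d(GI,U)=24, d(GI,VW)=13, d(GI,Y)=14
step 3: merge (J,U) at d=5; branch lengths J→5/2, U→5/2; new cluster JU
  updated: d(A,JU)=15, d(GI,JU)=39/2, d(JU,VW)=15, d(JU,Y)=21/2
step 4: merge (A,GI) at d=8; branch lengths A→4, GI→3; new cluster AGI
  updated: d(AGI,JU)=18, d(AGI,VW)=31/2, d(AGI,Y)=12
step 5: merge (JU,Y) at d=21/2; branch lengths JU→11/4, Y→21/4; new cluster JUY
  updated: d(AGI,JUY)=16, d(JUY,VW)=95/6
step 6: merge (AGI,VW) at d=31/2; branch lengths AGI→15/4, VW→29/4; new cluster AGIVW
  updated: d(AGIVW,JUY)=239/15
step 7: merge (AGIVW,JUY) at d=239/15; branch lengths AGIVW→13/60, JUY→163/60; new cluster AGIJUVWY
final tree: (((A:4,(G:1,I:1):3):15/4,(V:1/2,W:1/2):29/4):13/60,((J:5/2,U:5/2):11/4,Y:21/4):163/60)
total length: 554/15

(((A:4,(G:1,I:1):3):15/4,(V:1/2,W:1/2):29/4):13/60,((J:5/2,U:5/2):11/4,Y:21/4):163/60)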